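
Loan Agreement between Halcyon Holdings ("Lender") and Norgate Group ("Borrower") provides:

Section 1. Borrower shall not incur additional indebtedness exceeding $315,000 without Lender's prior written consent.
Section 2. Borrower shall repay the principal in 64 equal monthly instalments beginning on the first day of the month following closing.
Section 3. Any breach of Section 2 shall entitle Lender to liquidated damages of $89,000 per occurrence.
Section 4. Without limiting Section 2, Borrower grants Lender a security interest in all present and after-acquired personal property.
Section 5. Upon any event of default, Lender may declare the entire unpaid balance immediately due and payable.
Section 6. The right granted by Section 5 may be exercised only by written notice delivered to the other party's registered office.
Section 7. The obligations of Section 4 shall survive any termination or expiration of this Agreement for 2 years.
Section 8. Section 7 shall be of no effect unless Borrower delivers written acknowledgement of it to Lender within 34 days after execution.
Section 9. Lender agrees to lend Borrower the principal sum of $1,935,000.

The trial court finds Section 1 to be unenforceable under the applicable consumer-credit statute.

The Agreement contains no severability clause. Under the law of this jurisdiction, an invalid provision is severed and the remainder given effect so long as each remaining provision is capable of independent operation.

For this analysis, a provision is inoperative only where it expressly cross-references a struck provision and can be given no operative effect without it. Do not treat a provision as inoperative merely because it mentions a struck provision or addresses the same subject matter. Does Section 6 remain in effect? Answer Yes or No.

Yes

Section 1 is struck. Nothing else in the Agreement is defined by reference to Section 1. Under the stated default rule, only provisions that cannot operate independently fall away; the rest are enforced. That leaves Section 2, Section 3, Section 4, Section 5, Section 6, Section 7, Section 8, and Section 9 in effect. Section 6 is among the surviving provisions, so the answer is yes.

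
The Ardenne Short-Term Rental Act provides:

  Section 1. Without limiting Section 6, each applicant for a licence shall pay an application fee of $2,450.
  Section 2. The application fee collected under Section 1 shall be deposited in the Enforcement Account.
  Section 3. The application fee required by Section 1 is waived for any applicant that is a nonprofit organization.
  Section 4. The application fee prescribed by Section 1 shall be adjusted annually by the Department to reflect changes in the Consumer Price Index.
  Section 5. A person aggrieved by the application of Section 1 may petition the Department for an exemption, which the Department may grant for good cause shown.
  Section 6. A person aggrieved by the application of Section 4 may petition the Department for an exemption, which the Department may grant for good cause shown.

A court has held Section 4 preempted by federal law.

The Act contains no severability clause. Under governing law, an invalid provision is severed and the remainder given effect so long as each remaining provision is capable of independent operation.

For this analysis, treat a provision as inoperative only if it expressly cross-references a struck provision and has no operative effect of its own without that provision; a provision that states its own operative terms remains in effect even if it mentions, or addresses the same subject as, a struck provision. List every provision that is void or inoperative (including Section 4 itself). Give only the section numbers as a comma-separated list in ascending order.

4, 6

Section 4 is struck. The only function of Section 6 is the exemption procedure for Section 4, so it cannot stand once Section 4 is removed. Section 1 mentions Section 6 but its own obligation stands independently of Section 6, so Section 1 is not affected. Under the stated default rule, only provisions that cannot operate independently fall away; the rest are enforced. That leaves Section 1, Section 2, Section 3, and Section 5 in effect.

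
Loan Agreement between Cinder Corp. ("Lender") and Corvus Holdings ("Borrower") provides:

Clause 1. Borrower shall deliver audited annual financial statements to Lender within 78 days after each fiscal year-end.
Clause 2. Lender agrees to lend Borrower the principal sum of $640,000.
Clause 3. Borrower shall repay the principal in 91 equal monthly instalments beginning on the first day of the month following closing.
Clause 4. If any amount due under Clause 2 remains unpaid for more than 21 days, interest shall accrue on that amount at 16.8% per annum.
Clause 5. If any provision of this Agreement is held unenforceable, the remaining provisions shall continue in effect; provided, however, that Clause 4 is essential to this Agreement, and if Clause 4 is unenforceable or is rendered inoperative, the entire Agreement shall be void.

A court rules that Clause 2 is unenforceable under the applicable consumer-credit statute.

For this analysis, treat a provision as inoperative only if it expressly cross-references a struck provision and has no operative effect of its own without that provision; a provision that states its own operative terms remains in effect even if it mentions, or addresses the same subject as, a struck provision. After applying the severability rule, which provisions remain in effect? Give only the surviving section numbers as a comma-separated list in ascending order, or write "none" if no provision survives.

Clause 2 is struck. Clause 4 operates only by reference to Clause 2, so it falls with Clause 2. Clause 5 makes Clause 4 an essential term, and Clause 4 has been rendered inoperative by the cascade; under Clause 5, the entire Agreement is therefore void. No provision of the Agreement survives.

none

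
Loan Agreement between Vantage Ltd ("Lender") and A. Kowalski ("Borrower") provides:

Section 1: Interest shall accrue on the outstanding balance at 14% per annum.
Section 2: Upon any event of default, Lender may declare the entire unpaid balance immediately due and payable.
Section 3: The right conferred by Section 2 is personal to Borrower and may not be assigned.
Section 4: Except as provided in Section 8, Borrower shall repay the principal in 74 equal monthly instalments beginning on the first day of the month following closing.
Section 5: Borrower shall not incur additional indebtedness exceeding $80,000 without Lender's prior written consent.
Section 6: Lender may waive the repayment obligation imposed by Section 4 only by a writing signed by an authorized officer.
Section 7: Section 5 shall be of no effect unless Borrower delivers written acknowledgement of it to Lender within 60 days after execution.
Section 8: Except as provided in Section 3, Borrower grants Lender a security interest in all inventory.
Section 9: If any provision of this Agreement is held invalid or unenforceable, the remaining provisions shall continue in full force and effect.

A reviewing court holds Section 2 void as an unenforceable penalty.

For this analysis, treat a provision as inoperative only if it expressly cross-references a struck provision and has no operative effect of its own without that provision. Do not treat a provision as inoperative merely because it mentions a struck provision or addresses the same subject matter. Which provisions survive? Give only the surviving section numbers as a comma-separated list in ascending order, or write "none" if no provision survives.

Section 2 is struck. The only function of Section 3 is the non-assignment of Section 2, so it cannot stand once Section 2 is removed. Although Section 8 refers to Section 3, its operative terms do not depend on Section 3, so it remains in effect. Section 9 is a severability clause and preserves every provision that can still be given independent effect. That leaves Section 1, Section 4, Section 5, Section 6, Section 7, Section 8, and Section 9 in effect.

1, 4, 5, 6, 7, 8, 9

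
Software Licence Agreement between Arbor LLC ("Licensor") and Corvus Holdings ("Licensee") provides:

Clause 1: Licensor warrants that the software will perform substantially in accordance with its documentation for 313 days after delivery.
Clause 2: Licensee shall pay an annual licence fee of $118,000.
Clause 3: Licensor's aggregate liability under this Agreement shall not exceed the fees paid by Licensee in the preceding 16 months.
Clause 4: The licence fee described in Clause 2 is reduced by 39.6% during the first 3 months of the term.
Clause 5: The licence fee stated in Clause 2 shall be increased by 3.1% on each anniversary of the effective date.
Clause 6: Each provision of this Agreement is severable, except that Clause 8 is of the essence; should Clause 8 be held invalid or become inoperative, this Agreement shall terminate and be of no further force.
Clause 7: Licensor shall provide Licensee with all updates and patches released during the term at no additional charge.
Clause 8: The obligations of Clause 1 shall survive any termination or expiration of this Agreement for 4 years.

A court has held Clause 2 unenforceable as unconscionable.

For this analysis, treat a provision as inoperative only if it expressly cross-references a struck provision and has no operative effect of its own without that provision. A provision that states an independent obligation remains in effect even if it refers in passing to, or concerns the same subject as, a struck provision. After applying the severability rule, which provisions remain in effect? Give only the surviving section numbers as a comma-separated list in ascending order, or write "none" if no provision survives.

Clause 2 is struck. The whole of Clause 4 is the introductory reduction to the licence fee, defined by reference to Clause 2, so Clause 4 cannot stand once Clause 2 is removed. Clause 5 operates only by reference to Clause 2, so it falls with Clause 2. Clause 6 makes Clause 8 an essential term, but Clause 8 is unaffected, so the severability proviso in Clause 6 preserves the remaining provisions. That leaves Clause 1, Clause 3, Clause 6, Clause 7, and Clause 8 in effect.

1, 3, 6, 7, 8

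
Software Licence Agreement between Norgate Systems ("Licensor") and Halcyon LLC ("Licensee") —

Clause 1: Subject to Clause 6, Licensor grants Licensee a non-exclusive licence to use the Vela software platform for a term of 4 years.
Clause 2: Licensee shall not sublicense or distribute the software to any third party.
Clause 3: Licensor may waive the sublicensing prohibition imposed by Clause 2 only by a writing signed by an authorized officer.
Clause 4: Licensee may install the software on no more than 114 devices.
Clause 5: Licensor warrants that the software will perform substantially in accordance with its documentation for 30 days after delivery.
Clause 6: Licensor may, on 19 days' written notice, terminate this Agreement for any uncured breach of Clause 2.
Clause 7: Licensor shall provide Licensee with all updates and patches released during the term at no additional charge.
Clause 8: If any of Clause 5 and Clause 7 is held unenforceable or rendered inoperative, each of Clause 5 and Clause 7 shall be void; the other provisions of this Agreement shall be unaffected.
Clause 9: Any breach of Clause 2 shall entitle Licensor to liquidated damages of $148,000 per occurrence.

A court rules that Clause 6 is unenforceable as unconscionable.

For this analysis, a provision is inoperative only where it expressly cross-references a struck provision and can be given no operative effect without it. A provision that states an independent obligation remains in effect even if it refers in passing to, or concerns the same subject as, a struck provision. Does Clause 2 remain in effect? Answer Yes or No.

Clause 6 is struck. Although Clause 1 refers to Clause 6, its operative terms do not depend on Clause 6, so it remains in effect. Nothing else in the Agreement is defined by reference to Clause 6. Clause 8 ties Clause 5 and Clause 7 together, but none of those is affected here; the remaining provisions continue in force under Clause 8. Clause 1, Clause 2, Clause 3, Clause 4, Clause 5, Clause 7, Clause 8, and Clause 9 remain in effect. Clause 2 is among the surviving provisions, so the answer is yes.

Yes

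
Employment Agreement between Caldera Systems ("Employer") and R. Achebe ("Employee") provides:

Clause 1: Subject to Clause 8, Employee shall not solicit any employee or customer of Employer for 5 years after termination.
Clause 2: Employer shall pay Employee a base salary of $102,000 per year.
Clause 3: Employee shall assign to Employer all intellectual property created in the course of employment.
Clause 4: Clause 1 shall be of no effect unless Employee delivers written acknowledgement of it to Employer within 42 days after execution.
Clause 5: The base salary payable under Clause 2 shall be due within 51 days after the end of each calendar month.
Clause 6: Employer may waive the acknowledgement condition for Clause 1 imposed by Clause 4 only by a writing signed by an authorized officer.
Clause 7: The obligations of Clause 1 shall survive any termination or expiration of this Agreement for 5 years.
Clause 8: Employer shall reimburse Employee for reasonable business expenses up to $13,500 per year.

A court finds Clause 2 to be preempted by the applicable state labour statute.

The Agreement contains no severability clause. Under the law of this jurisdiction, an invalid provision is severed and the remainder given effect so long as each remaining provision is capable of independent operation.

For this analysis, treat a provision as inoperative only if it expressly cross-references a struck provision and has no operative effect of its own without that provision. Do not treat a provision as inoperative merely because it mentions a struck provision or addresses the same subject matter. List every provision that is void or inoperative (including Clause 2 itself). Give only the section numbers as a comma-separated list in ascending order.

2, 5

Clause 2 is struck. Clause 5 operates only by reference to Clause 2, so it falls with Clause 2. With no severability clause, the stated default rule severs what cannot stand and enforces each remaining provision that can operate on its own. The provisions still in force are Clause 1, Clause 3, Clause 4, Clause 6, Clause 7, and Clause 8.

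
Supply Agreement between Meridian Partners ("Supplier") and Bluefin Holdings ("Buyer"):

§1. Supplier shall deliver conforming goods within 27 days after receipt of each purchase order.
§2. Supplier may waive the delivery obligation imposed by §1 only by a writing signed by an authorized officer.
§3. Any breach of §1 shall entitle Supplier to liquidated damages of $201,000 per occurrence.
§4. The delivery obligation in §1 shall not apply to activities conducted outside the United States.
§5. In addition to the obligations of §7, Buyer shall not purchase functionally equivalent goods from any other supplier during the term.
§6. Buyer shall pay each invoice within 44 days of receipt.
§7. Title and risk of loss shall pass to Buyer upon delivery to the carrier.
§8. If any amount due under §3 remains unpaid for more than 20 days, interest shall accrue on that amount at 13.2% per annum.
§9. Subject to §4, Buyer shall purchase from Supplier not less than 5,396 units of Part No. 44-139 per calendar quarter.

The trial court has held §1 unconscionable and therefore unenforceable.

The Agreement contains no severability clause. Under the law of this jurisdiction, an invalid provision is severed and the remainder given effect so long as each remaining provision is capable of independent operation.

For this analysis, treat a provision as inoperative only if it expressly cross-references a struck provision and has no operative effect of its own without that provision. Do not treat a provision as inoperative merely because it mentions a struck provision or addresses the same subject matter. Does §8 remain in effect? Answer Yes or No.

§1 is struck. §2 merely fixes the waiver condition for §1; with §1 gone it has nothing to operate on and falls away. §3 operates only by reference to §1, so it falls with §1. §4 has no operative effect of its own apart from §1 and is therefore inoperative. §8 operates only by reference to §3, so it falls with §3. §9 mentions §4 but its own obligation stands independently of §4, so §9 is not affected. With no severability clause, the stated default rule severs what cannot stand and enforces each remaining provision that can operate on its own. §5, §6, §7, and §9 remain in effect. §8 is among the inoperative provisions, so the answer is no.

No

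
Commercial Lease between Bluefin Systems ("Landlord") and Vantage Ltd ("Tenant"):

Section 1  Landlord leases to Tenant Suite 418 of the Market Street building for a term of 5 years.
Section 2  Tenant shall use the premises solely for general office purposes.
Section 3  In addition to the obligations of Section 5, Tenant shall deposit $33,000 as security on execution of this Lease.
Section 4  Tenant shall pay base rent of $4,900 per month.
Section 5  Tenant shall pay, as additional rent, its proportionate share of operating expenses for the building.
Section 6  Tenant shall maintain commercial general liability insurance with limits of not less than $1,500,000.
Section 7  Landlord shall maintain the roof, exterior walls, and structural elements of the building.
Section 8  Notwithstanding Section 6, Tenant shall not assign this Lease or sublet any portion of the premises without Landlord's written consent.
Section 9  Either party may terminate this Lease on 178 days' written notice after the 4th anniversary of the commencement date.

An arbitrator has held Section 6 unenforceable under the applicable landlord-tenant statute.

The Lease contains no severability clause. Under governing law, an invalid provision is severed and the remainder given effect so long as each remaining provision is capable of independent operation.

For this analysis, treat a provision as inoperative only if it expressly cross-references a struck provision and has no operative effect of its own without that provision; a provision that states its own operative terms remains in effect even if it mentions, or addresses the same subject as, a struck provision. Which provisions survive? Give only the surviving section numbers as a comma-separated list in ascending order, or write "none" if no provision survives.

1, 2, 3, 4, 5, 7, 8, 9

Section 6 is struck. Section 8 mentions Section 6 but its own obligation stands independently of Section 6, so Section 8 is not affected. No other provision's operative terms depend on Section 6. Under the stated default rule, only provisions that cannot operate independently fall away; the rest are enforced. Section 1, Section 2, Section 3, Section 4, Section 5, Section 7, Section 8, and Section 9 remain in effect.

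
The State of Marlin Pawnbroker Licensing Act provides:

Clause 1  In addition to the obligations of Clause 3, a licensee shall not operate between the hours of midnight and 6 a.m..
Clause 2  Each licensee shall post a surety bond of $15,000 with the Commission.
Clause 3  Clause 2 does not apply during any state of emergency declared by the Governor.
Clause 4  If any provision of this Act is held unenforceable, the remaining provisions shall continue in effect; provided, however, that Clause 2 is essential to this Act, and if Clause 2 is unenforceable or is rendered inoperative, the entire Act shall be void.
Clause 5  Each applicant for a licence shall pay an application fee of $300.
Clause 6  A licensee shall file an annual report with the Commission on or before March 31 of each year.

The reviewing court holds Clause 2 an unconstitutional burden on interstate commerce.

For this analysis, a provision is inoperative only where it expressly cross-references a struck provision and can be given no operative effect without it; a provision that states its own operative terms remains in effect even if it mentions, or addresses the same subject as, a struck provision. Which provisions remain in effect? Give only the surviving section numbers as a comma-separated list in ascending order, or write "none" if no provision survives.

Clause 2 is struck. Clause 3 has no operative effect of its own apart from Clause 2 and is therefore inoperative. Clause 4 makes Clause 2 an essential term, and Clause 2 is the provision held invalid; under Clause 4, the entire Act is therefore void. No provision of the Act survives.

none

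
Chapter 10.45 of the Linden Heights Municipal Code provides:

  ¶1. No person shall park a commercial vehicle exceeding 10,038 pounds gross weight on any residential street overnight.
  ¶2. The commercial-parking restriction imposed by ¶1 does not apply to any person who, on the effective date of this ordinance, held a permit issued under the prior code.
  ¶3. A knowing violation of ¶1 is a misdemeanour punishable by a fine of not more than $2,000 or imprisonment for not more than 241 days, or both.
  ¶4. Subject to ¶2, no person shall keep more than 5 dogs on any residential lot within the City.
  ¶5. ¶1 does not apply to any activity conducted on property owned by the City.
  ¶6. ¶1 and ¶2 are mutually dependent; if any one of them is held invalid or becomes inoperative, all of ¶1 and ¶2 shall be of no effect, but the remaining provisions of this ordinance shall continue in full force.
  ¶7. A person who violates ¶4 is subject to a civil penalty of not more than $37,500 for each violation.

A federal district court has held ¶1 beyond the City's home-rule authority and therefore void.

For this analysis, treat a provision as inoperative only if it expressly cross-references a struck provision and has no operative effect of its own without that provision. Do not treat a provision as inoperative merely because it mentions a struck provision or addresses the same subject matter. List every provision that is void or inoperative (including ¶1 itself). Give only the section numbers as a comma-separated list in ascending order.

¶1 is struck. ¶2 merely fixes the grandfather exemption from ¶1; with ¶1 gone it has nothing to operate on and falls away. ¶3 merely fixes the criminal penalty for violating ¶1; with ¶1 gone it has nothing to operate on and falls away. ¶5 merely fixes the public-property exemption from ¶1; with ¶1 gone it has nothing to operate on and falls away. Although ¶4 refers to ¶2, its operative terms do not depend on ¶2, so it remains in effect. ¶6 declares ¶1 and ¶2 mutually dependent; since one of them has fallen, all of them are of no effect. The remainder continues in force under ¶6. ¶4, ¶6, and ¶7 remain in effect.

1, 2, 3, 5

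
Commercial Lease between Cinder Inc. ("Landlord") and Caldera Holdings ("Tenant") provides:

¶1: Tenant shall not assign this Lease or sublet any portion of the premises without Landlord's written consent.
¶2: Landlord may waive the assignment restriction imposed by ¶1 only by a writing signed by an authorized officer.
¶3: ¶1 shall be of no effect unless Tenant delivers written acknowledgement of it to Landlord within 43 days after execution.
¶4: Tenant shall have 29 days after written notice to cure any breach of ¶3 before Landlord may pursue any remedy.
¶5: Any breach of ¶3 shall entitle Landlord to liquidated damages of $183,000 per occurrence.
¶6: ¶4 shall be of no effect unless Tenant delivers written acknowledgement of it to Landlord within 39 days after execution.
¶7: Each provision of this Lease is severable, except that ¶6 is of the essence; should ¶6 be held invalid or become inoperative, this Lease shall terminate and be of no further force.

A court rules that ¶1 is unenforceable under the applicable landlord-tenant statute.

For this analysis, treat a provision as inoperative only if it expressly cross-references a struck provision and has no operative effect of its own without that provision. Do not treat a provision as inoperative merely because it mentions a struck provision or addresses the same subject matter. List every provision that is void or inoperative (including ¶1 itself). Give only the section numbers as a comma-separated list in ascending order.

1, 2, 3, 4, 5, 6, 7

¶1 is struck. The only function of ¶2 is the waiver condition for ¶1, so it cannot stand once ¶1 is removed. ¶3 merely fixes the acknowledgement condition for ¶1; with ¶1 gone it has nothing to operate on and falls away. ¶4 operates only by reference to ¶3, so it falls with ¶3. ¶5 has no operative effect of its own apart from ¶3 and is therefore inoperative. ¶6 operates only by reference to ¶4, so it falls with ¶4. ¶7 makes ¶6 an essential term, and ¶6 has been rendered inoperative by the cascade; under ¶7, the entire Lease is therefore void. No provision of the Lease survives.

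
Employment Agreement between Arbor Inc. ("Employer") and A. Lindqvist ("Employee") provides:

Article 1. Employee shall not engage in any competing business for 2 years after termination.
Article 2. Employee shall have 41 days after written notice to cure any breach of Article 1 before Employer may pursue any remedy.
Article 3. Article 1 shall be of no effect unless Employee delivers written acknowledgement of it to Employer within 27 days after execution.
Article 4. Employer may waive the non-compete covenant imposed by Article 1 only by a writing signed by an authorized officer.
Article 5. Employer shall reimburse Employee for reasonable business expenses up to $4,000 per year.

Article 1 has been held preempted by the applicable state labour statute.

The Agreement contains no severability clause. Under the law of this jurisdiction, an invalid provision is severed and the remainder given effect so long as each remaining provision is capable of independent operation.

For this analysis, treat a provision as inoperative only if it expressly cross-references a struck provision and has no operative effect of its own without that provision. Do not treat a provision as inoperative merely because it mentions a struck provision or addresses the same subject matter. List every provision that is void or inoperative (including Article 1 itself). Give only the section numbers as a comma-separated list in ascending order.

Article 1 is struck. The only function of Article 2 is the cure period for breach of Article 1, so it cannot stand once Article 1 is removed. Article 3 has no operative effect of its own apart from Article 1 and is therefore inoperative. Article 4 has no operative effect of its own apart from Article 1 and is therefore inoperative. Under the stated default rule, only provisions that cannot operate independently fall away; the rest are enforced. Only Article 5 remains in effect.

1, 2, 3, 4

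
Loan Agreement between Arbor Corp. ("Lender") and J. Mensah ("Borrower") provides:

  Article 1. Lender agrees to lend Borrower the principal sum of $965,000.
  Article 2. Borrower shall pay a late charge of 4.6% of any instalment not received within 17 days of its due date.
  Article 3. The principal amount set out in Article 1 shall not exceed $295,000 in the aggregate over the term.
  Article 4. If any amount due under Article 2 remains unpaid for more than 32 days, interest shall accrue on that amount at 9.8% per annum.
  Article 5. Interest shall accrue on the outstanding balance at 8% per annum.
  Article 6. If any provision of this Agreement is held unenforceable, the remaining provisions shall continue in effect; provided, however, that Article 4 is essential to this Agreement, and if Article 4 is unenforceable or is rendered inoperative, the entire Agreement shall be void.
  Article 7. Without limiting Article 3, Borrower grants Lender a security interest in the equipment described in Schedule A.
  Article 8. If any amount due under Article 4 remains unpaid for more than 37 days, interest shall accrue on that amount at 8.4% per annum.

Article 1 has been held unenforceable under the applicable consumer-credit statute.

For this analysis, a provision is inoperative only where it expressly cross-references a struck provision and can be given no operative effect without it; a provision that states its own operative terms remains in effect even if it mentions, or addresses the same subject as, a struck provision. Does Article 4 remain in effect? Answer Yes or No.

Article 1 is struck. The whole of Article 3 is the aggregate cap on the principal amount, defined by reference to Article 1, so Article 3 cannot stand once Article 1 is removed. Although Article 7 refers to Article 3, its operative terms do not depend on Article 3, so it remains in effect. Article 6 makes Article 4 an essential term, but Article 4 is unaffected, so the severability proviso in Article 6 preserves the remaining provisions. The provisions still in force are Article 2, Article 4, Article 5, Article 6, Article 7, and Article 8. Article 4 is among the surviving provisions, so the answer is yes.

Yes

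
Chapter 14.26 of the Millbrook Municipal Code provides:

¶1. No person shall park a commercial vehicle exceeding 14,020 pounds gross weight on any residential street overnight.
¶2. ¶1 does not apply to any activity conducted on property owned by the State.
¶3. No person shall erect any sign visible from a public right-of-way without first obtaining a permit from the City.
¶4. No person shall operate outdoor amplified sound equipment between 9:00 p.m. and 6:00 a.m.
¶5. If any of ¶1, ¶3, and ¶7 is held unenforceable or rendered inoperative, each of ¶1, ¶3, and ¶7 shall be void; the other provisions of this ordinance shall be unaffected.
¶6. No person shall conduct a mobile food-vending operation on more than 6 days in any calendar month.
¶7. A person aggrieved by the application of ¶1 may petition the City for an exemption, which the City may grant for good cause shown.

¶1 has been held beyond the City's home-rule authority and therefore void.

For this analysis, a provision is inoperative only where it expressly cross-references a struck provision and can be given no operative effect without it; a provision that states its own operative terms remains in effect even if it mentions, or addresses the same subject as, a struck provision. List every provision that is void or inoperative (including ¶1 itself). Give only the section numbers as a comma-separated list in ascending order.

¶1 is struck. ¶2 merely fixes the public-property exemption from ¶1; with ¶1 gone it has nothing to operate on and falls away. ¶7 operates only by reference to ¶1, so it falls with ¶1. ¶5 declares ¶1, ¶3, and ¶7 mutually dependent; since one of them has fallen, all of them are of no effect. That brings down ¶3 as well. The remainder continues in force under ¶5. The provisions still in force are ¶4, ¶5, and ¶6.

1, 2, 3, 7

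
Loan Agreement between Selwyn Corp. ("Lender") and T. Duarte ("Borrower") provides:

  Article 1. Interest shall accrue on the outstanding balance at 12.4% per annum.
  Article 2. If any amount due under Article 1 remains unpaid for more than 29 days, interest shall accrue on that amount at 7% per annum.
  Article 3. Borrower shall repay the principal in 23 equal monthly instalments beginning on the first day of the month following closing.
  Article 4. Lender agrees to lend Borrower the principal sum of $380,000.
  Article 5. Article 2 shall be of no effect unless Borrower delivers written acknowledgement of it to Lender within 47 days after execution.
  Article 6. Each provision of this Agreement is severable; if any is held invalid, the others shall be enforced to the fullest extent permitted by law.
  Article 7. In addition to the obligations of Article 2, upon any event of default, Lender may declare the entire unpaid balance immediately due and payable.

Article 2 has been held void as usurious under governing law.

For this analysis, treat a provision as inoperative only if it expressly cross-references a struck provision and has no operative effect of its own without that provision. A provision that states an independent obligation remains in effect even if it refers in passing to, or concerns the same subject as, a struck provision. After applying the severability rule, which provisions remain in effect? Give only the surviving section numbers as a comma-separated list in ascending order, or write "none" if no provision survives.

1, 3, 4, 6, 7

Article 2 is struck. Article 5 merely fixes the acknowledgement condition for Article 2; with Article 2 gone it has nothing to operate on and falls away. Although Article 7 refers to Article 2, its operative terms do not depend on Article 2, so it remains in effect. Article 6 is a severability clause and preserves every provision that can still be given independent effect. The provisions still in force are Article 1, Article 3, Article 4, Article 6, and Article 7.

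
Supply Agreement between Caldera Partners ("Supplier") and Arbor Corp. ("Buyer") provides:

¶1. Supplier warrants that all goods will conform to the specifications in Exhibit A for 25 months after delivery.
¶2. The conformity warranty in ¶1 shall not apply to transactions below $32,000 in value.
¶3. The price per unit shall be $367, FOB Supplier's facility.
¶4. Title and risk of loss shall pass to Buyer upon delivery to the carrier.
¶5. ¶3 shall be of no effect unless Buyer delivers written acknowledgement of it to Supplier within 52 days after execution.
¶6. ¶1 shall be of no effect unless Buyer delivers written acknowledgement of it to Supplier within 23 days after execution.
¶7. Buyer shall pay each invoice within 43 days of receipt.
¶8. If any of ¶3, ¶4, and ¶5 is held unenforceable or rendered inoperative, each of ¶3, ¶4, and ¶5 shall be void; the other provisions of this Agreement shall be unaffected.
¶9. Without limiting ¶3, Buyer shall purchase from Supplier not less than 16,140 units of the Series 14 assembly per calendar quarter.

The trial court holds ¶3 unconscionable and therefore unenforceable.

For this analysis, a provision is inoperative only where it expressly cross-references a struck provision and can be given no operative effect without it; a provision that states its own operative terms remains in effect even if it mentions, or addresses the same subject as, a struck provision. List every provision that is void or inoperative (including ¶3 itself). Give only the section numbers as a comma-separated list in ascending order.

¶3 is struck. ¶5 has no operative effect of its own apart from ¶3 and is therefore inoperative. Although ¶9 refers to ¶3, its operative terms do not depend on ¶3, so it remains in effect. ¶8 declares ¶3, ¶4, and ¶5 mutually dependent; since one of them has fallen, all of them are of no effect. That brings down ¶4 as well. The remainder continues in force under ¶8. That leaves ¶1, ¶2, ¶6, ¶7, ¶8, and ¶9 in effect.

3, 4, 5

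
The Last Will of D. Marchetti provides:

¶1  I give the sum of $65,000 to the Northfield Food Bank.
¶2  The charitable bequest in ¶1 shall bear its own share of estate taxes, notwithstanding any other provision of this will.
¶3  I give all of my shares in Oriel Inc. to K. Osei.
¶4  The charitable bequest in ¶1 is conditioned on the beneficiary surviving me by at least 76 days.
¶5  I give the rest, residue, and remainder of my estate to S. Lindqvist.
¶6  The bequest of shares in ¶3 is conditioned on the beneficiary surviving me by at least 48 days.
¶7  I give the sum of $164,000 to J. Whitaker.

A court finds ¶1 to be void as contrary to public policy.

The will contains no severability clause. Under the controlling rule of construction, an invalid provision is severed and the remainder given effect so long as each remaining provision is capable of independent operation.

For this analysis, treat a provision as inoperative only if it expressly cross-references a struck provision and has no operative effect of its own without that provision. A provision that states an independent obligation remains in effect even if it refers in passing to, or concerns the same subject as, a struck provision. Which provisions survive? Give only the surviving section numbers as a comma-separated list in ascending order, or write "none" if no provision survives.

¶1 is struck. ¶2 merely fixes the tax charge on ¶1; with ¶1 gone it has nothing to operate on and falls away. ¶4 has no operative effect of its own apart from ¶1 and is therefore inoperative. Under the stated default rule, only provisions that cannot operate independently fall away; the rest are enforced. That leaves ¶3, ¶5, ¶6, and ¶7 in effect.

3, 5, 6, 7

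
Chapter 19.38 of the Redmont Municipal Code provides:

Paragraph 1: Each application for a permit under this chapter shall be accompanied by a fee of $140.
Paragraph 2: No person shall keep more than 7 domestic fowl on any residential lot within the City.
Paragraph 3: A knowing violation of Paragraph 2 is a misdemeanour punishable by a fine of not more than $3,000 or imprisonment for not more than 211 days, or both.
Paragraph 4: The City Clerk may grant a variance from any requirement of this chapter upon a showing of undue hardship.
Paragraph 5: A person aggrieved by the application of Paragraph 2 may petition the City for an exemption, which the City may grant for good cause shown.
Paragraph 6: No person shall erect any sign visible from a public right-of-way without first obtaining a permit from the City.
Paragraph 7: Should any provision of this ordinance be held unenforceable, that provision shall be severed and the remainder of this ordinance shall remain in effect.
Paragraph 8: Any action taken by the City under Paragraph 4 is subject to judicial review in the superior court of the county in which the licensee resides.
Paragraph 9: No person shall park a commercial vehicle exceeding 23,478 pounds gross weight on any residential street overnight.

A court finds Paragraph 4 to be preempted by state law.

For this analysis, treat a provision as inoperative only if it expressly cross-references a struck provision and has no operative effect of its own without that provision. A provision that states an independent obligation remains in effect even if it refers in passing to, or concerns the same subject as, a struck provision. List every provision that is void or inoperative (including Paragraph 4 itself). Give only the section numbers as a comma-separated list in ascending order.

Paragraph 4 is struck. Paragraph 8 operates only by reference to Paragraph 4, so it falls with Paragraph 4. Paragraph 7 is a severability clause and preserves every provision that can still be given independent effect. That leaves Paragraph 1, Paragraph 2, Paragraph 3, Paragraph 5, Paragraph 6, Paragraph 7, and Paragraph 9 in effect.

4, 8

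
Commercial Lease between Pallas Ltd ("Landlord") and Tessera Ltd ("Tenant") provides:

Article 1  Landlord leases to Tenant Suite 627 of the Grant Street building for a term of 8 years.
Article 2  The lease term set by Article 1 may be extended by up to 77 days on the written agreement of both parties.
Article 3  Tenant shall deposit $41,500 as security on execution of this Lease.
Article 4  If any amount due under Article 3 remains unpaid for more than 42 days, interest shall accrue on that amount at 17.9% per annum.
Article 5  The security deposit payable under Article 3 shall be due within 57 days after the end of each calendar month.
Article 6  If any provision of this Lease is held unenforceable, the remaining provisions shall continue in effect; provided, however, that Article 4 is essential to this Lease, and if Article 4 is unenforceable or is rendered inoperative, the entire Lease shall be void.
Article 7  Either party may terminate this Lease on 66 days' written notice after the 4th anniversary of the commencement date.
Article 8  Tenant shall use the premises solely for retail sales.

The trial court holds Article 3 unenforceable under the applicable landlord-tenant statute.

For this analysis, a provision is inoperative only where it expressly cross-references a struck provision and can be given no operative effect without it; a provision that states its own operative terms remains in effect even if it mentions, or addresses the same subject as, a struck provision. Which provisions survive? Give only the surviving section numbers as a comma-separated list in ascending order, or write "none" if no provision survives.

none

Article 3 is struck. Article 4 does nothing except set the default interest on the security deposit by reference to Article 3; with Article 3 gone it has no independent effect and is inoperative. The whole of Article 5 is the payment deadline for the security deposit, defined by reference to Article 3, so Article 5 cannot stand once Article 3 is removed. Article 6 makes Article 4 an essential term, and Article 4 has been rendered inoperative by the cascade; under Article 6, the entire Lease is therefore void. No provision of the Lease survives.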